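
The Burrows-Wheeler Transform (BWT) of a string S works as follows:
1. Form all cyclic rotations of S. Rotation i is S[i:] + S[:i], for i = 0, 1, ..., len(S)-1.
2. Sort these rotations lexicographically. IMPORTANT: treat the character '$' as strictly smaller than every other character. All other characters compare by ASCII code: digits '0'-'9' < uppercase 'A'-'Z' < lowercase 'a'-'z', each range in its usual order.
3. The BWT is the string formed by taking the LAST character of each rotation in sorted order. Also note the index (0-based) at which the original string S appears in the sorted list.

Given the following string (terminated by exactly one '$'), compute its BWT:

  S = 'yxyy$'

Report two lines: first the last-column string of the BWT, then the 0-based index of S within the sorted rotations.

All 5 rotations (rotation i = S[i:]+S[:i]):
  rot[0] = yxyy$
  rot[1] = xyy$y
  rot[2] = yy$yx
  rot[3] = y$yxy
  rot[4] = $yxyy
Sorted (with $ < everything):
  sorted[0] = $yxyy  (last char: 'y')
  sorted[1] = xyy$y  (last char: 'y')
  sorted[2] = y$yxy  (last char: 'y')
  sorted[3] = yxyy$  (last char: '$')
  sorted[4] = yy$yx  (last char: 'x')
Last column: yyy$x
Original string S is at sorted index 3

Answer: yyy$x
3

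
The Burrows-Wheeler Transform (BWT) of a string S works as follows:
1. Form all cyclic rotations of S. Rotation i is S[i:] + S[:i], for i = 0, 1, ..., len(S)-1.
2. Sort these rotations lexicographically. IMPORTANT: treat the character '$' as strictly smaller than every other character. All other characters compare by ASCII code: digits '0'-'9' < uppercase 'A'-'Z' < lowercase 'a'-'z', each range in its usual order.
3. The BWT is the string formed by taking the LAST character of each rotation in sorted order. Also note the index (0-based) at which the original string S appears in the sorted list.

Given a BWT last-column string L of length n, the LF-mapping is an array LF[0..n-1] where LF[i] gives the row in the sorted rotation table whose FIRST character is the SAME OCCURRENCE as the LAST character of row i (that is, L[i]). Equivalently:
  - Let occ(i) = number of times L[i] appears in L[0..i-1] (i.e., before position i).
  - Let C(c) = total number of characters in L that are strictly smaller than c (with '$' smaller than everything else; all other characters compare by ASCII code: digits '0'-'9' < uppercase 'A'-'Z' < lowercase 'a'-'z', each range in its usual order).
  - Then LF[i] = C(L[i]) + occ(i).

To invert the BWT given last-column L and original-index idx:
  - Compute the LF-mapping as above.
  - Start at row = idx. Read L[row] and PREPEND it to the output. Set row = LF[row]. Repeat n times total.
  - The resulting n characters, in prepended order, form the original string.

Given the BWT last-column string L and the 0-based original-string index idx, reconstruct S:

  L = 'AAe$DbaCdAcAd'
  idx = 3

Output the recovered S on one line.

LF mapping: 1 2 12 0 6 8 7 5 10 3 9 4 11
Walk LF starting at row 3, prepending L[row]:
  step 1: row=3, L[3]='$', prepend. Next row=LF[3]=0
  step 2: row=0, L[0]='A', prepend. Next row=LF[0]=1
  step 3: row=1, L[1]='A', prepend. Next row=LF[1]=2
  step 4: row=2, L[2]='e', prepend. Next row=LF[2]=12
  step 5: row=12, L[12]='d', prepend. Next row=LF[12]=11
  step 6: row=11, L[11]='A', prepend. Next row=LF[11]=4
  step 7: row=4, L[4]='D', prepend. Next row=LF[4]=6
  step 8: row=6, L[6]='a', prepend. Next row=LF[6]=7
  step 9: row=7, L[7]='C', prepend. Next row=LF[7]=5
  step 10: row=5, L[5]='b', prepend. Next row=LF[5]=8
  step 11: row=8, L[8]='d', prepend. Next row=LF[8]=10
  step 12: row=10, L[10]='c', prepend. Next row=LF[10]=9
  step 13: row=9, L[9]='A', prepend. Next row=LF[9]=3
Reversed output: AcdbCaDAdeAA$

Answer: AcdbCaDAdeAA$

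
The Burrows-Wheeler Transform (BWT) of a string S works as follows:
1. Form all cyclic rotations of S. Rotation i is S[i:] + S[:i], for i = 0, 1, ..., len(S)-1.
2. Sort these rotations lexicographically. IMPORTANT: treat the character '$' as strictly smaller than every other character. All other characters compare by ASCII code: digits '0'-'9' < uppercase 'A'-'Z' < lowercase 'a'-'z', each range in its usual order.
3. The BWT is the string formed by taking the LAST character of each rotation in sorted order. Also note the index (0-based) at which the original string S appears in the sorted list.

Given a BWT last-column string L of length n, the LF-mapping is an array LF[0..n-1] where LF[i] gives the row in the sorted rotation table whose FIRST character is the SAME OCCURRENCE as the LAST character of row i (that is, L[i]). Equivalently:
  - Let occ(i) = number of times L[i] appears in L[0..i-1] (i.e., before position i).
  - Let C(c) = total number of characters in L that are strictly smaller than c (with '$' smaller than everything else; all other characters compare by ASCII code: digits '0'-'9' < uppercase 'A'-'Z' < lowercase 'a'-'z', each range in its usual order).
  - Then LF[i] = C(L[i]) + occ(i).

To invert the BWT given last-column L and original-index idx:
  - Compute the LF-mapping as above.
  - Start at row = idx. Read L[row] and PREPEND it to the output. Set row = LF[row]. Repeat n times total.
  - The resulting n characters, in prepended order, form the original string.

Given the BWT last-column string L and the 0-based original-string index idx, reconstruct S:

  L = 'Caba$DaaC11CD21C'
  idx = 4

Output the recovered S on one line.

LF mapping: 5 11 15 12 0 9 13 14 6 1 2 7 10 4 3 8
Walk LF starting at row 4, prepending L[row]:
  step 1: row=4, L[4]='$', prepend. Next row=LF[4]=0
  step 2: row=0, L[0]='C', prepend. Next row=LF[0]=5
  step 3: row=5, L[5]='D', prepend. Next row=LF[5]=9
  step 4: row=9, L[9]='1', prepend. Next row=LF[9]=1
  step 5: row=1, L[1]='a', prepend. Next row=LF[1]=11
  step 6: row=11, L[11]='C', prepend. Next row=LF[11]=7
  step 7: row=7, L[7]='a', prepend. Next row=LF[7]=14
  step 8: row=14, L[14]='1', prepend. Next row=LF[14]=3
  step 9: row=3, L[3]='a', prepend. Next row=LF[3]=12
  step 10: row=12, L[12]='D', prepend. Next row=LF[12]=10
  step 11: row=10, L[10]='1', prepend. Next row=LF[10]=2
  step 12: row=2, L[2]='b', prepend. Next row=LF[2]=15
  step 13: row=15, L[15]='C', prepend. Next row=LF[15]=8
  step 14: row=8, L[8]='C', prepend. Next row=LF[8]=6
  step 15: row=6, L[6]='a', prepend. Next row=LF[6]=13
  step 16: row=13, L[13]='2', prepend. Next row=LF[13]=4
Reversed output: 2aCCb1Da1aCa1DC$

Answer: 2aCCb1Da1aCa1DC$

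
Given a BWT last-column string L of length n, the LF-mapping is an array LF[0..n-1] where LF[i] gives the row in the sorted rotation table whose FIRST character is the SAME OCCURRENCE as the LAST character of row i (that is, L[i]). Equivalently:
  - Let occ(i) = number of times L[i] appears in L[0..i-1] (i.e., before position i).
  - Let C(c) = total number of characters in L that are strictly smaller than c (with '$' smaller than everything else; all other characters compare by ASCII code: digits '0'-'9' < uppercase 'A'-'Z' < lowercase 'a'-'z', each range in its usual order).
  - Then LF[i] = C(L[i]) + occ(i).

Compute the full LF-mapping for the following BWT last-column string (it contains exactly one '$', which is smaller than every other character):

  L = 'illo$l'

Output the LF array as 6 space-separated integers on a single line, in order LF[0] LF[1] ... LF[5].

Answer: 1 2 3 5 0 4

Derivation:
Char counts: '$':1, 'i':1, 'l':3, 'o':1
C (first-col start): C('$')=0, C('i')=1, C('l')=2, C('o')=5
L[0]='i': occ=0, LF[0]=C('i')+0=1+0=1
L[1]='l': occ=0, LF[1]=C('l')+0=2+0=2
L[2]='l': occ=1, LF[2]=C('l')+1=2+1=3
L[3]='o': occ=0, LF[3]=C('o')+0=5+0=5
L[4]='$': occ=0, LF[4]=C('$')+0=0+0=0
L[5]='l': occ=2, LF[5]=C('l')+2=2+2=4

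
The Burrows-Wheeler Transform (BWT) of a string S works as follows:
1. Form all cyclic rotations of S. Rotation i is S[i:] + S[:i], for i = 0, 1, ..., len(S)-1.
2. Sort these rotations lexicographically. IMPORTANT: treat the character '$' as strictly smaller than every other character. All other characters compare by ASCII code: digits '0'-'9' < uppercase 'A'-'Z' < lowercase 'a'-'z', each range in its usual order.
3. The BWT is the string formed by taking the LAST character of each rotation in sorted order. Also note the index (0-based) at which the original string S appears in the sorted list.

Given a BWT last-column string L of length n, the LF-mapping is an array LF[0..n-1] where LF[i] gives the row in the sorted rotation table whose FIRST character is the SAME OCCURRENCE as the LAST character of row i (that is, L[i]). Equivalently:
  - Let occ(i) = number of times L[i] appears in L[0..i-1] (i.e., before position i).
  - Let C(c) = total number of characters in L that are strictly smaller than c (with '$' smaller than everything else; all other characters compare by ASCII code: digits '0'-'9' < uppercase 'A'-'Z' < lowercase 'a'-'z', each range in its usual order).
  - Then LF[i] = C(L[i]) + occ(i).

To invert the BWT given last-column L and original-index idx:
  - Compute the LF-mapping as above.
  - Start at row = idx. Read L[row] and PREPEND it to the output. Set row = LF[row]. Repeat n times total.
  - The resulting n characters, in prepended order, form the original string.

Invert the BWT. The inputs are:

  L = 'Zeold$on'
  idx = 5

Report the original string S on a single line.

LF mapping: 1 3 6 4 2 0 7 5
Walk LF starting at row 5, prepending L[row]:
  step 1: row=5, L[5]='$', prepend. Next row=LF[5]=0
  step 2: row=0, L[0]='Z', prepend. Next row=LF[0]=1
  step 3: row=1, L[1]='e', prepend. Next row=LF[1]=3
  step 4: row=3, L[3]='l', prepend. Next row=LF[3]=4
  step 5: row=4, L[4]='d', prepend. Next row=LF[4]=2
  step 6: row=2, L[2]='o', prepend. Next row=LF[2]=6
  step 7: row=6, L[6]='o', prepend. Next row=LF[6]=7
  step 8: row=7, L[7]='n', prepend. Next row=LF[7]=5
Reversed output: noodleZ$

Answer: noodleZ$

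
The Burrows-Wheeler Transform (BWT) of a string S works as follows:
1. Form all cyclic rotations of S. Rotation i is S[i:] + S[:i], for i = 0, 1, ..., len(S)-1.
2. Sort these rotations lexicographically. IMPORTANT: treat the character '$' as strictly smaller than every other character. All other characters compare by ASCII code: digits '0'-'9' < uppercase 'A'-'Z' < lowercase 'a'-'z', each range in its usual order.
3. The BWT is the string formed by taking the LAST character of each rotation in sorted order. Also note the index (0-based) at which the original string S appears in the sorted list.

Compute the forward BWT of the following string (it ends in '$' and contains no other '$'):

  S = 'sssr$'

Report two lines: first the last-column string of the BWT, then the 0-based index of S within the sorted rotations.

All 5 rotations (rotation i = S[i:]+S[:i]):
  rot[0] = sssr$
  rot[1] = ssr$s
  rot[2] = sr$ss
  rot[3] = r$sss
  rot[4] = $sssr
Sorted (with $ < everything):
  sorted[0] = $sssr  (last char: 'r')
  sorted[1] = r$sss  (last char: 's')
  sorted[2] = sr$ss  (last char: 's')
  sorted[3] = ssr$s  (last char: 's')
  sorted[4] = sssr$  (last char: '$')
Last column: rsss$
Original string S is at sorted index 4

Answer: rsss$
4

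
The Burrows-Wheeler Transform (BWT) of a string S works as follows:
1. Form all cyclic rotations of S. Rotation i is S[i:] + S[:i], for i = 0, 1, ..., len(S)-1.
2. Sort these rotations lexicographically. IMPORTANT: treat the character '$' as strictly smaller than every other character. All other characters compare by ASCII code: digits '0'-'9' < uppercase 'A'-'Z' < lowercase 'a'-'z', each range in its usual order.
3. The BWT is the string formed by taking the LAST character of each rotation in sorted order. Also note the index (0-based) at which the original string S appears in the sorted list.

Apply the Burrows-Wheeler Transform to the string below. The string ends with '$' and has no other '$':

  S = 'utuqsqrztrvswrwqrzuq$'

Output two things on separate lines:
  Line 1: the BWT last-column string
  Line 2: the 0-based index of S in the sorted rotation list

All 21 rotations (rotation i = S[i:]+S[:i]):
  rot[0] = utuqsqrztrvswrwqrzuq$
  rot[1] = tuqsqrztrvswrwqrzuq$u
  rot[2] = uqsqrztrvswrwqrzuq$ut
  rot[3] = qsqrztrvswrwqrzuq$utu
  rot[4] = sqrztrvswrwqrzuq$utuq
  rot[5] = qrztrvswrwqrzuq$utuqs
  rot[6] = rztrvswrwqrzuq$utuqsq
  rot[7] = ztrvswrwqrzuq$utuqsqr
  rot[8] = trvswrwqrzuq$utuqsqrz
  rot[9] = rvswrwqrzuq$utuqsqrzt
  rot[10] = vswrwqrzuq$utuqsqrztr
  rot[11] = swrwqrzuq$utuqsqrztrv
  rot[12] = wrwqrzuq$utuqsqrztrvs
  rot[13] = rwqrzuq$utuqsqrztrvsw
  rot[14] = wqrzuq$utuqsqrztrvswr
  rot[15] = qrzuq$utuqsqrztrvswrw
  rot[16] = rzuq$utuqsqrztrvswrwq
  rot[17] = zuq$utuqsqrztrvswrwqr
  rot[18] = uq$utuqsqrztrvswrwqrz
  rot[19] = q$utuqsqrztrvswrwqrzu
  rot[20] = $utuqsqrztrvswrwqrzuq
Sorted (with $ < everything):
  sorted[0] = $utuqsqrztrvswrwqrzuq  (last char: 'q')
  sorted[1] = q$utuqsqrztrvswrwqrzu  (last char: 'u')
  sorted[2] = qrztrvswrwqrzuq$utuqs  (last char: 's')
  sorted[3] = qrzuq$utuqsqrztrvswrw  (last char: 'w')
  sorted[4] = qsqrztrvswrwqrzuq$utu  (last char: 'u')
  sorted[5] = rvswrwqrzuq$utuqsqrzt  (last char: 't')
  sorted[6] = rwqrzuq$utuqsqrztrvsw  (last char: 'w')
  sorted[7] = rztrvswrwqrzuq$utuqsq  (last char: 'q')
  sorted[8] = rzuq$utuqsqrztrvswrwq  (last char: 'q')
  sorted[9] = sqrztrvswrwqrzuq$utuq  (last char: 'q')
  sorted[10] = swrwqrzuq$utuqsqrztrv  (last char: 'v')
  sorted[11] = trvswrwqrzuq$utuqsqrz  (last char: 'z')
  sorted[12] = tuqsqrztrvswrwqrzuq$u  (last char: 'u')
  sorted[13] = uq$utuqsqrztrvswrwqrz  (last char: 'z')
  sorted[14] = uqsqrztrvswrwqrzuq$ut  (last char: 't')
  sorted[15] = utuqsqrztrvswrwqrzuq$  (last char: '$')
  sorted[16] = vswrwqrzuq$utuqsqrztr  (last char: 'r')
  sorted[17] = wqrzuq$utuqsqrztrvswr  (last char: 'r')
  sorted[18] = wrwqrzuq$utuqsqrztrvs  (last char: 's')
  sorted[19] = ztrvswrwqrzuq$utuqsqr  (last char: 'r')
  sorted[20] = zuq$utuqsqrztrvswrwqr  (last char: 'r')
Last column: quswutwqqqvzuzt$rrsrr
Original string S is at sorted index 15

Answer: quswutwqqqvzuzt$rrsrr
15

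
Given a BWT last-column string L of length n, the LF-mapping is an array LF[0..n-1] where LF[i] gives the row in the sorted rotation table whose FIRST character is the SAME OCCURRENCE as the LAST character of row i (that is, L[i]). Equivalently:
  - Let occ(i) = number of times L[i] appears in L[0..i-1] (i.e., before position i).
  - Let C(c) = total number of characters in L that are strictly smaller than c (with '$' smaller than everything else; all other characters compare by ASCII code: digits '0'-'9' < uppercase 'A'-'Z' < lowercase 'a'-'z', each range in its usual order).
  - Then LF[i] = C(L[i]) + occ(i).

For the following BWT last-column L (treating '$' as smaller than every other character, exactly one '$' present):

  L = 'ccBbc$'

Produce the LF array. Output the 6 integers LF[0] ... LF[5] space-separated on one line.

Answer: 3 4 1 2 5 0

Derivation:
Char counts: '$':1, 'B':1, 'b':1, 'c':3
C (first-col start): C('$')=0, C('B')=1, C('b')=2, C('c')=3
L[0]='c': occ=0, LF[0]=C('c')+0=3+0=3
L[1]='c': occ=1, LF[1]=C('c')+1=3+1=4
L[2]='B': occ=0, LF[2]=C('B')+0=1+0=1
L[3]='b': occ=0, LF[3]=C('b')+0=2+0=2
L[4]='c': occ=2, LF[4]=C('c')+2=3+2=5
L[5]='$': occ=0, LF[5]=C('$')+0=0+0=0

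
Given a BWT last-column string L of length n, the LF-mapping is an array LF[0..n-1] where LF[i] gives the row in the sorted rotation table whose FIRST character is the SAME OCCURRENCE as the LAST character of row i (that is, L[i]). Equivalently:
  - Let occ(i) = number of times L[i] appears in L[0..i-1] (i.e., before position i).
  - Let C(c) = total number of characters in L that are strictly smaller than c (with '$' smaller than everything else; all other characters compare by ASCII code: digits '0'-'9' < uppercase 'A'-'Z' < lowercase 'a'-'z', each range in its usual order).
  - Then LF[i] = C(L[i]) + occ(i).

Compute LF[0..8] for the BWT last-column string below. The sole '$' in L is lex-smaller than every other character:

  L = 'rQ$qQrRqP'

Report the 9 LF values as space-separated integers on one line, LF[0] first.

Answer: 7 2 0 5 3 8 4 6 1

Derivation:
Char counts: '$':1, 'P':1, 'Q':2, 'R':1, 'q':2, 'r':2
C (first-col start): C('$')=0, C('P')=1, C('Q')=2, C('R')=4, C('q')=5, C('r')=7
L[0]='r': occ=0, LF[0]=C('r')+0=7+0=7
L[1]='Q': occ=0, LF[1]=C('Q')+0=2+0=2
L[2]='$': occ=0, LF[2]=C('$')+0=0+0=0
L[3]='q': occ=0, LF[3]=C('q')+0=5+0=5
L[4]='Q': occ=1, LF[4]=C('Q')+1=2+1=3
L[5]='r': occ=1, LF[5]=C('r')+1=7+1=8
L[6]='R': occ=0, LF[6]=C('R')+0=4+0=4
L[7]='q': occ=1, LF[7]=C('q')+1=5+1=6
L[8]='P': occ=0, LF[8]=C('P')+0=1+0=1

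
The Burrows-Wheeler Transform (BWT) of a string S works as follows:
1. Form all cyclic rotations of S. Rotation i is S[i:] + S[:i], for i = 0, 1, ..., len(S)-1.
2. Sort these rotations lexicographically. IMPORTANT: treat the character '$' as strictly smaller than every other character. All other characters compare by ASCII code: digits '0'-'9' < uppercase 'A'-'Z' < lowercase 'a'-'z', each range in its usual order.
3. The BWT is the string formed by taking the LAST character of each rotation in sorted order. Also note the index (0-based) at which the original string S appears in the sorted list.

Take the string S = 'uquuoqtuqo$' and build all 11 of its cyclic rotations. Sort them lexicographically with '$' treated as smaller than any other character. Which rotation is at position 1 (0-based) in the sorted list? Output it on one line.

All 11 rotations (rotation i = S[i:]+S[:i]):
  rot[0] = uquuoqtuqo$
  rot[1] = quuoqtuqo$u
  rot[2] = uuoqtuqo$uq
  rot[3] = uoqtuqo$uqu
  rot[4] = oqtuqo$uquu
  rot[5] = qtuqo$uquuo
  rot[6] = tuqo$uquuoq
  rot[7] = uqo$uquuoqt
  rot[8] = qo$uquuoqtu
  rot[9] = o$uquuoqtuq
  rot[10] = $uquuoqtuqo
Sorted (with $ < everything):
  sorted[0] = $uquuoqtuqo
  sorted[1] = o$uquuoqtuq
  sorted[2] = oqtuqo$uquu
  sorted[3] = qo$uquuoqtu
  sorted[4] = qtuqo$uquuo
  sorted[5] = quuoqtuqo$u
  sorted[6] = tuqo$uquuoq
  sorted[7] = uoqtuqo$uqu
  sorted[8] = uqo$uquuoqt
  sorted[9] = uquuoqtuqo$
  sorted[10] = uuoqtuqo$uq
sorted[1] = o$uquuoqtuq

Answer: o$uquuoqtuq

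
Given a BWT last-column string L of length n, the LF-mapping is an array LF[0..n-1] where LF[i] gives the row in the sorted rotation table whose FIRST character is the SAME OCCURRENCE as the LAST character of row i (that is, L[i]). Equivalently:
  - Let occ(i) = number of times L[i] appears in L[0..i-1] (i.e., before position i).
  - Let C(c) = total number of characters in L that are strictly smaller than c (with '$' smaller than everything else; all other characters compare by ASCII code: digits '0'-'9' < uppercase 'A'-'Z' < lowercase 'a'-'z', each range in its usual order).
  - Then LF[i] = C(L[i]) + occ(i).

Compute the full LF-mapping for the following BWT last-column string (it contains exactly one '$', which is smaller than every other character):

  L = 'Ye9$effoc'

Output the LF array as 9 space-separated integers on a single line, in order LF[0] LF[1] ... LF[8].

Answer: 2 4 1 0 5 6 7 8 3

Derivation:
Char counts: '$':1, '9':1, 'Y':1, 'c':1, 'e':2, 'f':2, 'o':1
C (first-col start): C('$')=0, C('9')=1, C('Y')=2, C('c')=3, C('e')=4, C('f')=6, C('o')=8
L[0]='Y': occ=0, LF[0]=C('Y')+0=2+0=2
L[1]='e': occ=0, LF[1]=C('e')+0=4+0=4
L[2]='9': occ=0, LF[2]=C('9')+0=1+0=1
L[3]='$': occ=0, LF[3]=C('$')+0=0+0=0
L[4]='e': occ=1, LF[4]=C('e')+1=4+1=5
L[5]='f': occ=0, LF[5]=C('f')+0=6+0=6
L[6]='f': occ=1, LF[6]=C('f')+1=6+1=7
L[7]='o': occ=0, LF[7]=C('o')+0=8+0=8
L[8]='c': occ=0, LF[8]=C('c')+0=3+0=3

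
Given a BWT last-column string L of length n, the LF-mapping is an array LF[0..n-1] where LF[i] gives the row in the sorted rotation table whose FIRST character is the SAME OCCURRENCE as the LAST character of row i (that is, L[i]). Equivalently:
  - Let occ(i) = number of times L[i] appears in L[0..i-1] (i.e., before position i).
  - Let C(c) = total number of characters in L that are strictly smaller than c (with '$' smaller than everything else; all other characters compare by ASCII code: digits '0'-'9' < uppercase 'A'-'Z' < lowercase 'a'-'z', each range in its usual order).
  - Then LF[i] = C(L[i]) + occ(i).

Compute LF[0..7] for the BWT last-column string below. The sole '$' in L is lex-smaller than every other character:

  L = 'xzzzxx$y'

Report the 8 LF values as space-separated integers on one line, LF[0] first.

Char counts: '$':1, 'x':3, 'y':1, 'z':3
C (first-col start): C('$')=0, C('x')=1, C('y')=4, C('z')=5
L[0]='x': occ=0, LF[0]=C('x')+0=1+0=1
L[1]='z': occ=0, LF[1]=C('z')+0=5+0=5
L[2]='z': occ=1, LF[2]=C('z')+1=5+1=6
L[3]='z': occ=2, LF[3]=C('z')+2=5+2=7
L[4]='x': occ=1, LF[4]=C('x')+1=1+1=2
L[5]='x': occ=2, LF[5]=C('x')+2=1+2=3
L[6]='$': occ=0, LF[6]=C('$')+0=0+0=0
L[7]='y': occ=0, LF[7]=C('y')+0=4+0=4

Answer: 1 5 6 7 2 3 0 4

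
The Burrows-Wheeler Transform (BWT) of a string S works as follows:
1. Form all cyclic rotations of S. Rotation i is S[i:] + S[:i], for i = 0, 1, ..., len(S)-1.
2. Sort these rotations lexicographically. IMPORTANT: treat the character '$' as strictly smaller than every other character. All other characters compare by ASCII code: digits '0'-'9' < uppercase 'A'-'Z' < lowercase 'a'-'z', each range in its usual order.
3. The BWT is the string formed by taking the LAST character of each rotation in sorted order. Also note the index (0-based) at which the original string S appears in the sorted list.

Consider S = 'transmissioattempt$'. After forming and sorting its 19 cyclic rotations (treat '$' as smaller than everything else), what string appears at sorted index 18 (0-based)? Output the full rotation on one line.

All 19 rotations (rotation i = S[i:]+S[:i]):
  rot[0] = transmissioattempt$
  rot[1] = ransmissioattempt$t
  rot[2] = ansmissioattempt$tr
  rot[3] = nsmissioattempt$tra
  rot[4] = smissioattempt$tran
  rot[5] = missioattempt$trans
  rot[6] = issioattempt$transm
  rot[7] = ssioattempt$transmi
  rot[8] = sioattempt$transmis
  rot[9] = ioattempt$transmiss
  rot[10] = oattempt$transmissi
  rot[11] = attempt$transmissio
  rot[12] = ttempt$transmissioa
  rot[13] = tempt$transmissioat
  rot[14] = empt$transmissioatt
  rot[15] = mpt$transmissioatte
  rot[16] = pt$transmissioattem
  rot[17] = t$transmissioattemp
  rot[18] = $transmissioattempt
Sorted (with $ < everything):
  sorted[0] = $transmissioattempt
  sorted[1] = ansmissioattempt$tr
  sorted[2] = attempt$transmissio
  sorted[3] = empt$transmissioatt
  sorted[4] = ioattempt$transmiss
  sorted[5] = issioattempt$transm
  sorted[6] = missioattempt$trans
  sorted[7] = mpt$transmissioatte
  sorted[8] = nsmissioattempt$tra
  sorted[9] = oattempt$transmissi
  sorted[10] = pt$transmissioattem
  sorted[11] = ransmissioattempt$t
  sorted[12] = sioattempt$transmis
  sorted[13] = smissioattempt$tran
  sorted[14] = ssioattempt$transmi
  sorted[15] = t$transmissioattemp
  sorted[16] = tempt$transmissioat
  sorted[17] = transmissioattempt$
  sorted[18] = ttempt$transmissioa
sorted[18] = ttempt$transmissioa

Answer: ttempt$transmissioa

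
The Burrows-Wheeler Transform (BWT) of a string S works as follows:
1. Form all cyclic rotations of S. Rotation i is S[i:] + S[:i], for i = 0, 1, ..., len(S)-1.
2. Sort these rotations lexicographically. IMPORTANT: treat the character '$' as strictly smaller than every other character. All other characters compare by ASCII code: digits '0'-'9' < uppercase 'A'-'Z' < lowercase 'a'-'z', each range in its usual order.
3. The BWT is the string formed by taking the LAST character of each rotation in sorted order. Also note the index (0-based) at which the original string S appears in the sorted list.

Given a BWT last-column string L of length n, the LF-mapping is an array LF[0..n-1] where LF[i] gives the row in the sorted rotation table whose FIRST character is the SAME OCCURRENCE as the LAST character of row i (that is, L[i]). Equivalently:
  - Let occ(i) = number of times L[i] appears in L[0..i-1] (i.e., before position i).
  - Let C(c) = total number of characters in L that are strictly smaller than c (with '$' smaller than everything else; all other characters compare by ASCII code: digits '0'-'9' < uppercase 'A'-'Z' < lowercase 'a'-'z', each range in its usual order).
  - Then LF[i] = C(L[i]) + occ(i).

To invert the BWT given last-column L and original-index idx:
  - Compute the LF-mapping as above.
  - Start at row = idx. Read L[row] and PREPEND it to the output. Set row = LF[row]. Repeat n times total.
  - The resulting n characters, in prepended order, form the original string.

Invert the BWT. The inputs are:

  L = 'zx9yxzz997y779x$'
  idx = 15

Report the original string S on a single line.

LF mapping: 13 8 4 11 9 14 15 5 6 1 12 2 3 7 10 0
Walk LF starting at row 15, prepending L[row]:
  step 1: row=15, L[15]='$', prepend. Next row=LF[15]=0
  step 2: row=0, L[0]='z', prepend. Next row=LF[0]=13
  step 3: row=13, L[13]='9', prepend. Next row=LF[13]=7
  step 4: row=7, L[7]='9', prepend. Next row=LF[7]=5
  step 5: row=5, L[5]='z', prepend. Next row=LF[5]=14
  step 6: row=14, L[14]='x', prepend. Next row=LF[14]=10
  step 7: row=10, L[10]='y', prepend. Next row=LF[10]=12
  step 8: row=12, L[12]='7', prepend. Next row=LF[12]=3
  step 9: row=3, L[3]='y', prepend. Next row=LF[3]=11
  step 10: row=11, L[11]='7', prepend. Next row=LF[11]=2
  step 11: row=2, L[2]='9', prepend. Next row=LF[2]=4
  step 12: row=4, L[4]='x', prepend. Next row=LF[4]=9
  step 13: row=9, L[9]='7', prepend. Next row=LF[9]=1
  step 14: row=1, L[1]='x', prepend. Next row=LF[1]=8
  step 15: row=8, L[8]='9', prepend. Next row=LF[8]=6
  step 16: row=6, L[6]='z', prepend. Next row=LF[6]=15
Reversed output: z9x7x97y7yxz99z$

Answer: z9x7x97y7yxz99z$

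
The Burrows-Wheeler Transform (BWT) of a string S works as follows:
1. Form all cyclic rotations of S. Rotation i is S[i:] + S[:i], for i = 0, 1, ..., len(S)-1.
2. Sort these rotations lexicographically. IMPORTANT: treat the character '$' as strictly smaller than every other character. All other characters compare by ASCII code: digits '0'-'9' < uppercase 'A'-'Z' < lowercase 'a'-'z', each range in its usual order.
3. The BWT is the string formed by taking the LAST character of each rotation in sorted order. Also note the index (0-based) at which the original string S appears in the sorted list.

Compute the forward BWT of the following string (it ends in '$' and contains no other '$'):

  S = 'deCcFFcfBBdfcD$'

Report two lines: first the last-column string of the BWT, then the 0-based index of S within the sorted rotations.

Answer: DfBeccFfCF$Bdcd
10

Derivation:
All 15 rotations (rotation i = S[i:]+S[:i]):
  rot[0] = deCcFFcfBBdfcD$
  rot[1] = eCcFFcfBBdfcD$d
  rot[2] = CcFFcfBBdfcD$de
  rot[3] = cFFcfBBdfcD$deC
  rot[4] = FFcfBBdfcD$deCc
  rot[5] = FcfBBdfcD$deCcF
  rot[6] = cfBBdfcD$deCcFF
  rot[7] = fBBdfcD$deCcFFc
  rot[8] = BBdfcD$deCcFFcf
  rot[9] = BdfcD$deCcFFcfB
  rot[10] = dfcD$deCcFFcfBB
  rot[11] = fcD$deCcFFcfBBd
  rot[12] = cD$deCcFFcfBBdf
  rot[13] = D$deCcFFcfBBdfc
  rot[14] = $deCcFFcfBBdfcD
Sorted (with $ < everything):
  sorted[0] = $deCcFFcfBBdfcD  (last char: 'D')
  sorted[1] = BBdfcD$deCcFFcf  (last char: 'f')
  sorted[2] = BdfcD$deCcFFcfB  (last char: 'B')
  sorted[3] = CcFFcfBBdfcD$de  (last char: 'e')
  sorted[4] = D$deCcFFcfBBdfc  (last char: 'c')
  sorted[5] = FFcfBBdfcD$deCc  (last char: 'c')
  sorted[6] = FcfBBdfcD$deCcF  (last char: 'F')
  sorted[7] = cD$deCcFFcfBBdf  (last char: 'f')
  sorted[8] = cFFcfBBdfcD$deC  (last char: 'C')
  sorted[9] = cfBBdfcD$deCcFF  (last char: 'F')
  sorted[10] = deCcFFcfBBdfcD$  (last char: '$')
  sorted[11] = dfcD$deCcFFcfBB  (last char: 'B')
  sorted[12] = eCcFFcfBBdfcD$d  (last char: 'd')
  sorted[13] = fBBdfcD$deCcFFc  (last char: 'c')
  sorted[14] = fcD$deCcFFcfBBd  (last char: 'd')
Last column: DfBeccFfCF$Bdcd
Original string S is at sorted index 10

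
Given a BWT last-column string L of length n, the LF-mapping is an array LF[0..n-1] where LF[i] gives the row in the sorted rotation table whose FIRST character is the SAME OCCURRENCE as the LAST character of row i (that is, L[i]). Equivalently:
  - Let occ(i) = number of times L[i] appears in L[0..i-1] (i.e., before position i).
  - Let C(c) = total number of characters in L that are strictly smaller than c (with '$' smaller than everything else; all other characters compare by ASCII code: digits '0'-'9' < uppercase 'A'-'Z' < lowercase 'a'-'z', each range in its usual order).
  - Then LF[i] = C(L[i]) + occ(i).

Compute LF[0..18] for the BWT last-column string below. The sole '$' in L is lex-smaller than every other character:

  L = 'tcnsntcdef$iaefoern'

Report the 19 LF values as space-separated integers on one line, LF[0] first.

Answer: 17 2 11 16 12 18 3 4 5 8 0 10 1 6 9 14 7 15 13

Derivation:
Char counts: '$':1, 'a':1, 'c':2, 'd':1, 'e':3, 'f':2, 'i':1, 'n':3, 'o':1, 'r':1, 's':1, 't':2
C (first-col start): C('$')=0, C('a')=1, C('c')=2, C('d')=4, C('e')=5, C('f')=8, C('i')=10, C('n')=11, C('o')=14, C('r')=15, C('s')=16, C('t')=17
L[0]='t': occ=0, LF[0]=C('t')+0=17+0=17
L[1]='c': occ=0, LF[1]=C('c')+0=2+0=2
L[2]='n': occ=0, LF[2]=C('n')+0=11+0=11
L[3]='s': occ=0, LF[3]=C('s')+0=16+0=16
L[4]='n': occ=1, LF[4]=C('n')+1=11+1=12
L[5]='t': occ=1, LF[5]=C('t')+1=17+1=18
L[6]='c': occ=1, LF[6]=C('c')+1=2+1=3
L[7]='d': occ=0, LF[7]=C('d')+0=4+0=4
L[8]='e': occ=0, LF[8]=C('e')+0=5+0=5
L[9]='f': occ=0, LF[9]=C('f')+0=8+0=8
L[10]='$': occ=0, LF[10]=C('$')+0=0+0=0
L[11]='i': occ=0, LF[11]=C('i')+0=10+0=10
L[12]='a': occ=0, LF[12]=C('a')+0=1+0=1
L[13]='e': occ=1, LF[13]=C('e')+1=5+1=6
L[14]='f': occ=1, LF[14]=C('f')+1=8+1=9
L[15]='o': occ=0, LF[15]=C('o')+0=14+0=14
L[16]='e': occ=2, LF[16]=C('e')+2=5+2=7
L[17]='r': occ=0, LF[17]=C('r')+0=15+0=15
L[18]='n': occ=2, LF[18]=C('n')+2=11+2=13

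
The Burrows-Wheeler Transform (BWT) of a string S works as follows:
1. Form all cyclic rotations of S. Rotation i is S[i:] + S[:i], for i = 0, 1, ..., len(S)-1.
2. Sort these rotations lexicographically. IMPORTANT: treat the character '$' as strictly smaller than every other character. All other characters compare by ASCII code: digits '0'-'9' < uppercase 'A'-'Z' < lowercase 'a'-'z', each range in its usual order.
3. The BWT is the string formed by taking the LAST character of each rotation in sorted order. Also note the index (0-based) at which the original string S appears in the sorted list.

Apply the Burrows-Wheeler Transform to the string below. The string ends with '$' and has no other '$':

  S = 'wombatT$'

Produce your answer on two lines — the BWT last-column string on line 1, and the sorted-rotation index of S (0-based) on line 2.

Answer: Ttbmowa$
7

Derivation:
All 8 rotations (rotation i = S[i:]+S[:i]):
  rot[0] = wombatT$
  rot[1] = ombatT$w
  rot[2] = mbatT$wo
  rot[3] = batT$wom
  rot[4] = atT$womb
  rot[5] = tT$womba
  rot[6] = T$wombat
  rot[7] = $wombatT
Sorted (with $ < everything):
  sorted[0] = $wombatT  (last char: 'T')
  sorted[1] = T$wombat  (last char: 't')
  sorted[2] = atT$womb  (last char: 'b')
  sorted[3] = batT$wom  (last char: 'm')
  sorted[4] = mbatT$wo  (last char: 'o')
  sorted[5] = ombatT$w  (last char: 'w')
  sorted[6] = tT$womba  (last char: 'a')
  sorted[7] = wombatT$  (last char: '$')
Last column: Ttbmowa$
Original string S is at sorted index 7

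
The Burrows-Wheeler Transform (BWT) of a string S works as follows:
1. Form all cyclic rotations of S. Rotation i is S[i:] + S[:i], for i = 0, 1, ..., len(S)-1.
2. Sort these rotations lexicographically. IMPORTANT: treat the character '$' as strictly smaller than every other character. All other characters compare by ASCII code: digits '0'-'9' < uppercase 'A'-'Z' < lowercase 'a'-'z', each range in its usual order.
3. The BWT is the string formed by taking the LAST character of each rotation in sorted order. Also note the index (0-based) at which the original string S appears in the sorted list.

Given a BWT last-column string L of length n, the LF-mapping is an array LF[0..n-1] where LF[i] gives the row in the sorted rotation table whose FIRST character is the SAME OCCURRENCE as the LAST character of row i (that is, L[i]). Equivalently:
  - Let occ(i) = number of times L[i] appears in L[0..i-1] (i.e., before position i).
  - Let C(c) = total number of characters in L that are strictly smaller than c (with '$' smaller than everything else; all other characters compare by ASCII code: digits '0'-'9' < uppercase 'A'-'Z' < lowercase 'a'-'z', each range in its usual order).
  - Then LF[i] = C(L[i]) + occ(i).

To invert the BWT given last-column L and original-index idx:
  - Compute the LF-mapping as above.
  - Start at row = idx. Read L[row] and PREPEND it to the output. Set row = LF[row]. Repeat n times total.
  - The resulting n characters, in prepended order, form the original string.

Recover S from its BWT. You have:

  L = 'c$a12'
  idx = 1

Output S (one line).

LF mapping: 4 0 3 1 2
Walk LF starting at row 1, prepending L[row]:
  step 1: row=1, L[1]='$', prepend. Next row=LF[1]=0
  step 2: row=0, L[0]='c', prepend. Next row=LF[0]=4
  step 3: row=4, L[4]='2', prepend. Next row=LF[4]=2
  step 4: row=2, L[2]='a', prepend. Next row=LF[2]=3
  step 5: row=3, L[3]='1', prepend. Next row=LF[3]=1
Reversed output: 1a2c$

Answer: 1a2c$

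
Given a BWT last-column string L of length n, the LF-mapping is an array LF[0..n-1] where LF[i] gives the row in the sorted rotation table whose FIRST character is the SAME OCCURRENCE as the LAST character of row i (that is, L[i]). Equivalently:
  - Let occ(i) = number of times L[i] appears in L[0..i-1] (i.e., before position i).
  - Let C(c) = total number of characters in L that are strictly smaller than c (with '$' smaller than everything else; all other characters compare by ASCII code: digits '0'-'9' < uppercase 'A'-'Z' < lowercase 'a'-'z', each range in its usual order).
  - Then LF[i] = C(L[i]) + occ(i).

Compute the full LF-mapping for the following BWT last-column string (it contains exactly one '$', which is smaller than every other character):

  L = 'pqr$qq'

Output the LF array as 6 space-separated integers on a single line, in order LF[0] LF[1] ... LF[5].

Answer: 1 2 5 0 3 4

Derivation:
Char counts: '$':1, 'p':1, 'q':3, 'r':1
C (first-col start): C('$')=0, C('p')=1, C('q')=2, C('r')=5
L[0]='p': occ=0, LF[0]=C('p')+0=1+0=1
L[1]='q': occ=0, LF[1]=C('q')+0=2+0=2
L[2]='r': occ=0, LF[2]=C('r')+0=5+0=5
L[3]='$': occ=0, LF[3]=C('$')+0=0+0=0
L[4]='q': occ=1, LF[4]=C('q')+1=2+1=3
L[5]='q': occ=2, LF[5]=C('q')+2=2+2=4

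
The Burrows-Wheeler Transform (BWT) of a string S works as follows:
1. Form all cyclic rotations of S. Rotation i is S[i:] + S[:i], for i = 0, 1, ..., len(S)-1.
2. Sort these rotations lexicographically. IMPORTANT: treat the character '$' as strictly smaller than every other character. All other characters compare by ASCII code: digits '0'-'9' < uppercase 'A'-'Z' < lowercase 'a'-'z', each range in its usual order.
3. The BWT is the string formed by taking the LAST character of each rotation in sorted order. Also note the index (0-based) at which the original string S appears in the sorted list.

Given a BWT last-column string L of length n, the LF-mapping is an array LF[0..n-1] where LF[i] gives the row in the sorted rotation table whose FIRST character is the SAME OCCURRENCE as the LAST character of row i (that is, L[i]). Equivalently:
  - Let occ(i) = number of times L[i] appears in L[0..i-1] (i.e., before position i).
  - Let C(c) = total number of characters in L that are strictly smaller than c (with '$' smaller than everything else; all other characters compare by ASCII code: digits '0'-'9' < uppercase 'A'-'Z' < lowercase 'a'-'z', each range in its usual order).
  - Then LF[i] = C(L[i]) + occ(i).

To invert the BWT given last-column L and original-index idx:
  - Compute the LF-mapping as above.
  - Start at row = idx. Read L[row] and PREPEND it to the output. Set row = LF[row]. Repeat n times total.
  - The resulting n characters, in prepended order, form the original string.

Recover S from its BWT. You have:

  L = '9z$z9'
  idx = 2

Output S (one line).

LF mapping: 1 3 0 4 2
Walk LF starting at row 2, prepending L[row]:
  step 1: row=2, L[2]='$', prepend. Next row=LF[2]=0
  step 2: row=0, L[0]='9', prepend. Next row=LF[0]=1
  step 3: row=1, L[1]='z', prepend. Next row=LF[1]=3
  step 4: row=3, L[3]='z', prepend. Next row=LF[3]=4
  step 5: row=4, L[4]='9', prepend. Next row=LF[4]=2
Reversed output: 9zz9$

Answer: 9zz9$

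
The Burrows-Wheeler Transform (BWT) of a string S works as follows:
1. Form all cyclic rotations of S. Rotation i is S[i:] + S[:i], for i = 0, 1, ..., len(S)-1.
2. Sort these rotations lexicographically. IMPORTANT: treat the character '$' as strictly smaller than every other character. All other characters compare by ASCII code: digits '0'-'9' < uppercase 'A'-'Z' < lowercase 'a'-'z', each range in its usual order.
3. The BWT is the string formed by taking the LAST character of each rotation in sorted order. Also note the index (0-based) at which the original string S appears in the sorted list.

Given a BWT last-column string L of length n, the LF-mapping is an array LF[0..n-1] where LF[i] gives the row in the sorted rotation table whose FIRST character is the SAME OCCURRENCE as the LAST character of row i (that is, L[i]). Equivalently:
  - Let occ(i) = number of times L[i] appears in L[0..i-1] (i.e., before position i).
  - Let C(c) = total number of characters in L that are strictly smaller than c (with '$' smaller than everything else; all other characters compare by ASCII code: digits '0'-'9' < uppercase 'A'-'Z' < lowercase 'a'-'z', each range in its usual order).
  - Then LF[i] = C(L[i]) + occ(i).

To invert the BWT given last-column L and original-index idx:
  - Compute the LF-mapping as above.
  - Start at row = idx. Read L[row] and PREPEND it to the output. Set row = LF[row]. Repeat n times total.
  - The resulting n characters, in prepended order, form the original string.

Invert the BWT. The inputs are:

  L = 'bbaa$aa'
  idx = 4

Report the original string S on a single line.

Answer: abaaab$

Derivation:
LF mapping: 5 6 1 2 0 3 4
Walk LF starting at row 4, prepending L[row]:
  step 1: row=4, L[4]='$', prepend. Next row=LF[4]=0
  step 2: row=0, L[0]='b', prepend. Next row=LF[0]=5
  step 3: row=5, L[5]='a', prepend. Next row=LF[5]=3
  step 4: row=3, L[3]='a', prepend. Next row=LF[3]=2
  step 5: row=2, L[2]='a', prepend. Next row=LF[2]=1
  step 6: row=1, L[1]='b', prepend. Next row=LF[1]=6
  step 7: row=6, L[6]='a', prepend. Next row=LF[6]=4
Reversed output: abaaab$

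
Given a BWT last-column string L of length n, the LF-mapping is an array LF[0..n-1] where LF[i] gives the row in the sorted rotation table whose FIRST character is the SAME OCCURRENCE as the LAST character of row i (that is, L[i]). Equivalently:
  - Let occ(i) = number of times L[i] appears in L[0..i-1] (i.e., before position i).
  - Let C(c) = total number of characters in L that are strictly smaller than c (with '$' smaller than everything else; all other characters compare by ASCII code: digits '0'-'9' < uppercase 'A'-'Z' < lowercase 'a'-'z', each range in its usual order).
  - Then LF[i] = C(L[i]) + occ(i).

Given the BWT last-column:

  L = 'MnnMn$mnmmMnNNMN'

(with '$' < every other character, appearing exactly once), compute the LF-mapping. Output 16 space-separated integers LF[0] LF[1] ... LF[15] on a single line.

Char counts: '$':1, 'M':4, 'N':3, 'm':3, 'n':5
C (first-col start): C('$')=0, C('M')=1, C('N')=5, C('m')=8, C('n')=11
L[0]='M': occ=0, LF[0]=C('M')+0=1+0=1
L[1]='n': occ=0, LF[1]=C('n')+0=11+0=11
L[2]='n': occ=1, LF[2]=C('n')+1=11+1=12
L[3]='M': occ=1, LF[3]=C('M')+1=1+1=2
L[4]='n': occ=2, LF[4]=C('n')+2=11+2=13
L[5]='$': occ=0, LF[5]=C('$')+0=0+0=0
L[6]='m': occ=0, LF[6]=C('m')+0=8+0=8
L[7]='n': occ=3, LF[7]=C('n')+3=11+3=14
L[8]='m': occ=1, LF[8]=C('m')+1=8+1=9
L[9]='m': occ=2, LF[9]=C('m')+2=8+2=10
L[10]='M': occ=2, LF[10]=C('M')+2=1+2=3
L[11]='n': occ=4, LF[11]=C('n')+4=11+4=15
L[12]='N': occ=0, LF[12]=C('N')+0=5+0=5
L[13]='N': occ=1, LF[13]=C('N')+1=5+1=6
L[14]='M': occ=3, LF[14]=C('M')+3=1+3=4
L[15]='N': occ=2, LF[15]=C('N')+2=5+2=7

Answer: 1 11 12 2 13 0 8 14 9 10 3 15 5 6 4 7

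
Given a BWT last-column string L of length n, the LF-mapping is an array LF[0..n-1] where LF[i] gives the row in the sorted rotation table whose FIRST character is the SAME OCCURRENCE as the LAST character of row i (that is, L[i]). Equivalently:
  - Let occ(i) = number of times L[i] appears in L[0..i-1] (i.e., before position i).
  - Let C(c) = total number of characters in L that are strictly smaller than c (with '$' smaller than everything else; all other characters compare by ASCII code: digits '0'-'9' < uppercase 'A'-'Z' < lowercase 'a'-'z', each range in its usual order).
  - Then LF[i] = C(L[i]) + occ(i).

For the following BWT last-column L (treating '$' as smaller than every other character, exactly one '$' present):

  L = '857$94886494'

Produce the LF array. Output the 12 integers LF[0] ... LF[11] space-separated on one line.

Char counts: '$':1, '4':3, '5':1, '6':1, '7':1, '8':3, '9':2
C (first-col start): C('$')=0, C('4')=1, C('5')=4, C('6')=5, C('7')=6, C('8')=7, C('9')=10
L[0]='8': occ=0, LF[0]=C('8')+0=7+0=7
L[1]='5': occ=0, LF[1]=C('5')+0=4+0=4
L[2]='7': occ=0, LF[2]=C('7')+0=6+0=6
L[3]='$': occ=0, LF[3]=C('$')+0=0+0=0
L[4]='9': occ=0, LF[4]=C('9')+0=10+0=10
L[5]='4': occ=0, LF[5]=C('4')+0=1+0=1
L[6]='8': occ=1, LF[6]=C('8')+1=7+1=8
L[7]='8': occ=2, LF[7]=C('8')+2=7+2=9
L[8]='6': occ=0, LF[8]=C('6')+0=5+0=5
L[9]='4': occ=1, LF[9]=C('4')+1=1+1=2
L[10]='9': occ=1, LF[10]=C('9')+1=10+1=11
L[11]='4': occ=2, LF[11]=C('4')+2=1+2=3

Answer: 7 4 6 0 10 1 8 9 5 2 11 3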